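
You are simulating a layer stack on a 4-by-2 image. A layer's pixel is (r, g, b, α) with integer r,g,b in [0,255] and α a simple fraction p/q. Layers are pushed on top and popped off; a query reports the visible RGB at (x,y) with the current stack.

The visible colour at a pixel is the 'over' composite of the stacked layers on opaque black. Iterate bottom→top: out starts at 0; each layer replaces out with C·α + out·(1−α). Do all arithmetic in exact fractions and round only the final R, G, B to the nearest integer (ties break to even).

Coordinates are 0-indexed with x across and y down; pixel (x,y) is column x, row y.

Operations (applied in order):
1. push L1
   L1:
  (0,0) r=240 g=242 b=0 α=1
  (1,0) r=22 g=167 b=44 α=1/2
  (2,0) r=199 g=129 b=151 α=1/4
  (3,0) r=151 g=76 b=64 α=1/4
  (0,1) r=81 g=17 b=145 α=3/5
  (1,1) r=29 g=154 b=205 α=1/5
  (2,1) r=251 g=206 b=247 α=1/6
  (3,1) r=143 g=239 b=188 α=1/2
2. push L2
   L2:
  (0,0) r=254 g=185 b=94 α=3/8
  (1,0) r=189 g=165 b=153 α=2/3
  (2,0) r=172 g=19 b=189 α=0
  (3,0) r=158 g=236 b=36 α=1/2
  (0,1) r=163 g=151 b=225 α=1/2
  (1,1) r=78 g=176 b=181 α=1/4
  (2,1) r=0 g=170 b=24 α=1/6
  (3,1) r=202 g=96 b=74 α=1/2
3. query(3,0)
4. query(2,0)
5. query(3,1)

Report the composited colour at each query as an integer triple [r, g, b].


at x=3,y=0 over L1,L2:
+L1 (α=1/4) → [151/4, 19, 16]
+L2 (α=1/2) → [783/8, 255/2, 26]
= [98, 128, 26]

at x=2,y=0 over L1,L2:
after L1 α=1/4: [199/4, 129/4, 151/4]
after L2 α=0: [199/4, 129/4, 151/4]
rounded: [50, 32, 38]

query (3,1) [L1,L2] — begin 0,0,0
+L1 (α=1/2) → [143/2, 239/2, 94]
+L2 (α=1/2) → [547/4, 431/4, 84]
= [137, 108, 84]


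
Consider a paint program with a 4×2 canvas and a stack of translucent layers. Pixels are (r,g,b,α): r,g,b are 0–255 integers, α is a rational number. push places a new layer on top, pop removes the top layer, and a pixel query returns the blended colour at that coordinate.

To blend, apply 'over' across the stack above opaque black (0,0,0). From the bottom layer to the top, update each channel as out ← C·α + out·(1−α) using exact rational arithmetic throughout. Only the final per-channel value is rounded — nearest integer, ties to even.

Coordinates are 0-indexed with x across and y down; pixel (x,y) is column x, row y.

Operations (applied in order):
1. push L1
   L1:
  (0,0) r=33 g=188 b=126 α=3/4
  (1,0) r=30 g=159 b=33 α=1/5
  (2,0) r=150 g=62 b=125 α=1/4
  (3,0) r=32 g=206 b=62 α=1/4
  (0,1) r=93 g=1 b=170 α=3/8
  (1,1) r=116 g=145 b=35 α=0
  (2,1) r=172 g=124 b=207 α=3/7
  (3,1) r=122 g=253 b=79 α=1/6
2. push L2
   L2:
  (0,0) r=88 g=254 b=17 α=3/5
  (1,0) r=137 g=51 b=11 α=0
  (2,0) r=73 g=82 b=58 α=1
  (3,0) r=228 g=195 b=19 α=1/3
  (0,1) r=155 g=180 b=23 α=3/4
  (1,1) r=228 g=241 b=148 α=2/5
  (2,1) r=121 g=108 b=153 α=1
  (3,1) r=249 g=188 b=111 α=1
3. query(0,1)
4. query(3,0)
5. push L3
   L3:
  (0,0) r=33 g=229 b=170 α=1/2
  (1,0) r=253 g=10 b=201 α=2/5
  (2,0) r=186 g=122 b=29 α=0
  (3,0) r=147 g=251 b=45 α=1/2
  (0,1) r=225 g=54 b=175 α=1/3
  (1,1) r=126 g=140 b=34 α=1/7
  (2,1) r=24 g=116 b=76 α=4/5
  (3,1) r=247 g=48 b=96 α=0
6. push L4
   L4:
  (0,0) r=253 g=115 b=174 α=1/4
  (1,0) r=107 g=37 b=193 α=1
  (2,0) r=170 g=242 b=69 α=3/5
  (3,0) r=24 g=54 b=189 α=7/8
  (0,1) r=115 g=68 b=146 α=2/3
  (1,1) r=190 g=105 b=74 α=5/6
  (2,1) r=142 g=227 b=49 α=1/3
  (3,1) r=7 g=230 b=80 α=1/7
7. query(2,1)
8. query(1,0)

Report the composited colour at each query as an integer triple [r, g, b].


at x=0,y=1 over L1,L2:
+L1 (α=3/8) → [279/8, 3/8, 255/4]
+L2 (α=3/4) → [3999/32, 4323/32, 531/16]
rounded: [125, 135, 33]

query (3,0) [L1,L2] — begin 0,0,0
after L1 α=1/4: [8, 103/2, 31/2]
after L2 α=1/3: [244/3, 298/3, 50/3]
→ [81, 99, 17]

at x=2,y=1 over L1,L2,L3,L4:
+L1 (α=3/7) → [516/7, 372/7, 621/7]
+L2 (α=1) → [121, 108, 153]
+L3 (α=4/5) → [217/5, 572/5, 457/5]
+L4 (α=1/3) → [1144/15, 2279/15, 1159/15]
→ [76, 152, 77]

query (1,0) [L1,L2,L3,L4] — begin 0,0,0
after L1 α=1/5: [6, 159/5, 33/5]
after L2 α=0: [6, 159/5, 33/5]
after L3 α=2/5: [524/5, 577/25, 2109/25]
after L4 α=1: [107, 37, 193]
rounded: [107, 37, 193]


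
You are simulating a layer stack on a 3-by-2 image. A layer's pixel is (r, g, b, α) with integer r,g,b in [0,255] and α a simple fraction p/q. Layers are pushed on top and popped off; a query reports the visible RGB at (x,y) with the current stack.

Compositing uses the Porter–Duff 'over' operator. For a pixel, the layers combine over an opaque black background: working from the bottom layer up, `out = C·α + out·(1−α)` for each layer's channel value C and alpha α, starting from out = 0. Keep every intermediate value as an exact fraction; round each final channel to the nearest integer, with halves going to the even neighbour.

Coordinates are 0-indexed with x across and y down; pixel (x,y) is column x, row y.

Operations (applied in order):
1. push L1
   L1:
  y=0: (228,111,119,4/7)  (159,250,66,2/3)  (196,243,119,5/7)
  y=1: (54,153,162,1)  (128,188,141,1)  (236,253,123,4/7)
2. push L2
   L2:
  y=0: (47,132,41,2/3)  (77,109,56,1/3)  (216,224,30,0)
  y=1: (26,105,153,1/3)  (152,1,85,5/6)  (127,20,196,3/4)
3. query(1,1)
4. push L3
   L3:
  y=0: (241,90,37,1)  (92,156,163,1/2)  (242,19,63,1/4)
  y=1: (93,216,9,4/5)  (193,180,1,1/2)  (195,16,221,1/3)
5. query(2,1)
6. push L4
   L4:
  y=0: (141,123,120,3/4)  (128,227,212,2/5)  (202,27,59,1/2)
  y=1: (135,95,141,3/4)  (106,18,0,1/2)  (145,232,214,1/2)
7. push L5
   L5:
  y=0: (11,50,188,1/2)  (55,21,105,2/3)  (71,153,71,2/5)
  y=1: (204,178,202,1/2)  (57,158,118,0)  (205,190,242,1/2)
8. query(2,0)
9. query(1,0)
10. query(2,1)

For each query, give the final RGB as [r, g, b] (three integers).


(1,1) stack=L1,L2; from [0,0,0]:
after L1 α=1: [128, 188, 141]
after L2 α=5/6: [148, 193/6, 283/3]
rounded: [148, 32, 94]

query (2,1) [L1,L2,L3] — begin 0,0,0
L1 α=4/7: [944/7, 1012/7, 492/7]
L2 α=3/4: [3611/28, 358/7, 1152/7]
L3 α=1/3: [6341/42, 276/7, 3851/21]
→ [151, 39, 183]

(2,0) stack=L1,L2,L3,L4,L5; from [0,0,0]:
L1 α=5/7: [140, 1215/7, 85]
L2 α=0: [140, 1215/7, 85]
L3 α=1/4: [331/2, 1889/14, 159/2]
L4 α=1/2: [735/4, 2267/28, 277/4]
L5 α=2/5: [2773/20, 15369/140, 1399/20]
→ [139, 110, 70]

(1,0) stack=L1,L2,L3,L4,L5; from [0,0,0]:
+L1 (α=2/3) → [106, 500/3, 44]
+L2 (α=1/3) → [289/3, 1327/9, 48]
+L3 (α=1/2) → [565/6, 2731/18, 211/2]
+L4 (α=2/5) → [1077/10, 1091/6, 1481/10]
+L5 (α=2/3) → [2177/30, 1343/18, 3581/30]
→ [73, 75, 119]

query (2,1) [L1,L2,L3,L4,L5] — begin 0,0,0
L1 α=4/7: [944/7, 1012/7, 492/7]
L2 α=3/4: [3611/28, 358/7, 1152/7]
L3 α=1/3: [6341/42, 276/7, 3851/21]
L4 α=1/2: [12431/84, 950/7, 8345/42]
L5 α=1/2: [29651/168, 1140/7, 18509/84]
→ [176, 163, 220]


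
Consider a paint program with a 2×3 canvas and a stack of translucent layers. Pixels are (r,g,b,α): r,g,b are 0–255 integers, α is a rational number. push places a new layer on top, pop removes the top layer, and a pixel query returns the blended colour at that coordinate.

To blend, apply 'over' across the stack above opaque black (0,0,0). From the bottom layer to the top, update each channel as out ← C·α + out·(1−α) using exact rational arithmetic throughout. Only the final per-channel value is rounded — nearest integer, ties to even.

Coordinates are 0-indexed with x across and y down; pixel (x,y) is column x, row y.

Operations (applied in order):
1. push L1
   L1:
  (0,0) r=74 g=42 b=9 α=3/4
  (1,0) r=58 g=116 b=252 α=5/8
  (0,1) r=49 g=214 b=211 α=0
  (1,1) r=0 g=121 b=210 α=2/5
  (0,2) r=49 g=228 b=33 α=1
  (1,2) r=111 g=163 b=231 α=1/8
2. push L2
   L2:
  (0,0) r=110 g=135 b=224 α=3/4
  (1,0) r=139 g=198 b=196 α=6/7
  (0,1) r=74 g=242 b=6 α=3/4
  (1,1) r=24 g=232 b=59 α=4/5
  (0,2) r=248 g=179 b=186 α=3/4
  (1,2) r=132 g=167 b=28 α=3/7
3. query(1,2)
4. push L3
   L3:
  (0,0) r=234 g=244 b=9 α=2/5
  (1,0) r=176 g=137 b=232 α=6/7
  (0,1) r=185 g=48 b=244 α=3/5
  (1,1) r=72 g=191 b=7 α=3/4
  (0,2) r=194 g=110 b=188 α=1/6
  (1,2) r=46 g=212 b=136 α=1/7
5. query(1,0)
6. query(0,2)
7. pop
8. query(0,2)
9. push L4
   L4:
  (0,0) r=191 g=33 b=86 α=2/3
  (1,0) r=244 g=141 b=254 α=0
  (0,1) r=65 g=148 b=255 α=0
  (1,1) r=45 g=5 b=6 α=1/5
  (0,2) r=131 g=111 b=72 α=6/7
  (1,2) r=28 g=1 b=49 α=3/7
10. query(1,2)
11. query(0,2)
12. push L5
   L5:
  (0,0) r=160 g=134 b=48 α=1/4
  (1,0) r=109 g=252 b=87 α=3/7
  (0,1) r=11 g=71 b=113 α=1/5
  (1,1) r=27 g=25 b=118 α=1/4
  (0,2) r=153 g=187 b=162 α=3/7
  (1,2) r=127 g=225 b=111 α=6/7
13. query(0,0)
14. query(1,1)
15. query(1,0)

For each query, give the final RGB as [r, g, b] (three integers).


query (1,2) [L1,L2] — begin 0,0,0
after L1 α=1/8: [111/8, 163/8, 231/8]
after L2 α=3/7: [129/2, 1165/14, 57/2]
= [64, 83, 28]

at x=1,y=0 over L1,L2,L3:
+L1 (α=5/8) → [145/4, 145/2, 315/2]
+L2 (α=6/7) → [3481/28, 2521/14, 381/2]
+L3 (α=6/7) → [33049/196, 14029/98, 3165/14]
rounded: [169, 143, 226]

at x=0,y=2 over L1,L2,L3:
+L1 (α=1) → [49, 228, 33]
+L2 (α=3/4) → [793/4, 765/4, 591/4]
+L3 (α=1/6) → [4741/24, 4265/24, 3707/24]
→ [198, 178, 154]

at x=0,y=2 over L1,L2:
L1 α=1: [49, 228, 33]
L2 α=3/4: [793/4, 765/4, 591/4]
= [198, 191, 148]

at x=1,y=2 over L1,L2,L4:
L1 α=1/8: [111/8, 163/8, 231/8]
L2 α=3/7: [129/2, 1165/14, 57/2]
L4 α=3/7: [342/7, 2351/49, 261/7]
rounded: [49, 48, 37]

query (0,2) [L1,L2,L4] — begin 0,0,0
+L1 (α=1) → [49, 228, 33]
+L2 (α=3/4) → [793/4, 765/4, 591/4]
+L4 (α=6/7) → [3937/28, 3429/28, 2319/28]
→ [141, 122, 83]

query (0,0) [L1,L2,L4,L5] — begin 0,0,0
after L1 α=3/4: [111/2, 63/2, 27/4]
after L2 α=3/4: [771/8, 873/8, 2715/16]
after L4 α=2/3: [3827/24, 467/8, 5467/48]
after L5 α=1/4: [5107/32, 2473/32, 6235/64]
→ [160, 77, 97]

at x=1,y=1 over L1,L2,L4,L5:
L1 α=2/5: [0, 242/5, 84]
L2 α=4/5: [96/5, 4882/25, 64]
L4 α=1/5: [609/25, 19653/125, 262/5]
L5 α=1/4: [1251/50, 15521/125, 344/5]
→ [25, 124, 69]

at x=1,y=0 over L1,L2,L4,L5:
L1 α=5/8: [145/4, 145/2, 315/2]
L2 α=6/7: [3481/28, 2521/14, 381/2]
L4 α=0: [3481/28, 2521/14, 381/2]
L5 α=3/7: [5770/49, 10334/49, 1023/7]
→ [118, 211, 146]


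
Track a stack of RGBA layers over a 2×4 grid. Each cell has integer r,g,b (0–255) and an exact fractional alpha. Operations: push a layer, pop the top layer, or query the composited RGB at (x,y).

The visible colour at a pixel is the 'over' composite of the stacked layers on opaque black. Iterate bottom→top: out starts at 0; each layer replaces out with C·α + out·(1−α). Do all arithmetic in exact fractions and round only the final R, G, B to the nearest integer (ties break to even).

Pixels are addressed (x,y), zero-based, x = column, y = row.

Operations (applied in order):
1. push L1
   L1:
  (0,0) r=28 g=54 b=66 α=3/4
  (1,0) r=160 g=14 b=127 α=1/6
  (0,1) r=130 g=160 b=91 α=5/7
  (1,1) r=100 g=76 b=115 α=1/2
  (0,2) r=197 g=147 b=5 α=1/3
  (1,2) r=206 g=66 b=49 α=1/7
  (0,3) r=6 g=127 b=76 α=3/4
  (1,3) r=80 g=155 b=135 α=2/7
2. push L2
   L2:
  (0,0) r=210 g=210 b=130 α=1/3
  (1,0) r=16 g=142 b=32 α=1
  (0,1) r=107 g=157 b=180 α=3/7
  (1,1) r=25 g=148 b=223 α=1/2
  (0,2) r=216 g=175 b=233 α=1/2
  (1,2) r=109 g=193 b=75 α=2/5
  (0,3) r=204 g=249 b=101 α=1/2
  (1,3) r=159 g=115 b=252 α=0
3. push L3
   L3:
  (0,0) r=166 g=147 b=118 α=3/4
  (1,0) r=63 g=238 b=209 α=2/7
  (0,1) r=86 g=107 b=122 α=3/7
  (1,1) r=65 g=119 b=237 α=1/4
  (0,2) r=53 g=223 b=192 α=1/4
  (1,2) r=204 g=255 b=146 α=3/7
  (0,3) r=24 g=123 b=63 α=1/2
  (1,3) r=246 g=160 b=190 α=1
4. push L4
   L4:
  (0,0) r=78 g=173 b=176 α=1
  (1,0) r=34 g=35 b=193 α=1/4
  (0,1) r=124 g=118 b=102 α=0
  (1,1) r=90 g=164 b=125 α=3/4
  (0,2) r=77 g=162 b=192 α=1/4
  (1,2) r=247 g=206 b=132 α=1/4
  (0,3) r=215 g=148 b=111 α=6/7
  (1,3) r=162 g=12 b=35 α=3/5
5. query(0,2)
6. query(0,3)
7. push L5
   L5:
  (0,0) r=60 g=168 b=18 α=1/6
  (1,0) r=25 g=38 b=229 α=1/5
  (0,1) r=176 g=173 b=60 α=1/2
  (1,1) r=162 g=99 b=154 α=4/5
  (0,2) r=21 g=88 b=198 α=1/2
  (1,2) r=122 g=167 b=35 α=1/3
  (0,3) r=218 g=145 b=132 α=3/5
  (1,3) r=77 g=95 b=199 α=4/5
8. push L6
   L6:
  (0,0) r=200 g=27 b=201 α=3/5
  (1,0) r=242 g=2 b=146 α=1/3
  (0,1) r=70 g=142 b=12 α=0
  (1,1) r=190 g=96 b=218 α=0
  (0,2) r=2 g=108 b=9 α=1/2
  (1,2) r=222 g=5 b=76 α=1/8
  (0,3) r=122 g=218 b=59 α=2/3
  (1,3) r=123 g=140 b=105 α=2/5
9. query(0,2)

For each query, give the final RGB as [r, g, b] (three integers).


query (0,2) [L1,L2,L3,L4] — begin 0,0,0
after L1 α=1/3: [197/3, 49, 5/3]
after L2 α=1/2: [845/6, 112, 352/3]
after L3 α=1/4: [951/8, 559/4, 136]
after L4 α=1/4: [3469/32, 2325/16, 150]
= [108, 145, 150]

at x=0,y=3 over L1,L2,L3,L4:
L1 α=3/4: [9/2, 381/4, 57]
L2 α=1/2: [417/4, 1377/8, 79]
L3 α=1/2: [513/8, 2361/16, 71]
L4 α=6/7: [10833/56, 2367/16, 737/7]
→ [193, 148, 105]

at x=0,y=2 over L1,L2,L3,L4,L5,L6:
after L1 α=1/3: [197/3, 49, 5/3]
after L2 α=1/2: [845/6, 112, 352/3]
after L3 α=1/4: [951/8, 559/4, 136]
after L4 α=1/4: [3469/32, 2325/16, 150]
after L5 α=1/2: [4141/64, 3733/32, 174]
after L6 α=1/2: [4269/128, 7189/64, 183/2]
= [33, 112, 92]


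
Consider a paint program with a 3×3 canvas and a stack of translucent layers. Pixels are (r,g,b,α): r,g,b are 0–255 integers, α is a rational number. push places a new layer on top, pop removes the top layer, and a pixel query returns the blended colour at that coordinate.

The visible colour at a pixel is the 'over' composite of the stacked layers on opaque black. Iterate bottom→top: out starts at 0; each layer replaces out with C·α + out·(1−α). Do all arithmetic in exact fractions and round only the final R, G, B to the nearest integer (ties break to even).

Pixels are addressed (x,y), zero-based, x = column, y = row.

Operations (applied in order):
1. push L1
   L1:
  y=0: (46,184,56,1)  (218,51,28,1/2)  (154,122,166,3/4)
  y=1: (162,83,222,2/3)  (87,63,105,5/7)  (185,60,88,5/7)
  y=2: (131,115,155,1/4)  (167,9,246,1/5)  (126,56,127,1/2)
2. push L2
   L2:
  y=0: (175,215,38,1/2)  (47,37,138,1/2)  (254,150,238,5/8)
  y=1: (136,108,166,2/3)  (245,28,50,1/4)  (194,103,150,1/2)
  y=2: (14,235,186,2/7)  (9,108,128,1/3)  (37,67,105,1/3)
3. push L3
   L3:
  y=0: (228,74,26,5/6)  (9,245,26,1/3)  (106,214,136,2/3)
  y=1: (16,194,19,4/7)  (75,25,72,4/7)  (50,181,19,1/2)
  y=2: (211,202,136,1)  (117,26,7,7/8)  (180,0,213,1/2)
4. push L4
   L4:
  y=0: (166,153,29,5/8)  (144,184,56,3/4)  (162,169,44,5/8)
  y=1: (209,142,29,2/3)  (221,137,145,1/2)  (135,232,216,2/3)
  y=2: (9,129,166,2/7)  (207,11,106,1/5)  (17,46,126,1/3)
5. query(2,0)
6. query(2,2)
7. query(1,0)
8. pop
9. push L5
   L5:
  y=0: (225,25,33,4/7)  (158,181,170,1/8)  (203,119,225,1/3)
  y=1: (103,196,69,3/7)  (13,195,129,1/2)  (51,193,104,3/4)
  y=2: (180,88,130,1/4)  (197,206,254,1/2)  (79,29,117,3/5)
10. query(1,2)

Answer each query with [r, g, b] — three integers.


(2,0) stack=L1,L2,L3,L4; from [0,0,0]:
+L1 (α=3/4) → [231/2, 183/2, 249/2]
+L2 (α=5/8) → [3233/16, 2049/16, 3127/16]
+L3 (α=2/3) → [6625/48, 8897/48, 2493/16]
+L4 (α=5/8) → [19585/128, 22417/128, 10999/128]
rounded: [153, 175, 86]

query (2,2) [L1,L2,L3,L4] — begin 0,0,0
+L1 (α=1/2) → [63, 28, 127/2]
+L2 (α=1/3) → [163/3, 41, 232/3]
+L3 (α=1/2) → [703/6, 41/2, 871/6]
+L4 (α=1/3) → [754/9, 29, 1249/9]
= [84, 29, 139]

at x=1,y=0 over L1,L2,L3,L4:
L1 α=1/2: [109, 51/2, 14]
L2 α=1/2: [78, 125/4, 76]
L3 α=1/3: [55, 205/2, 178/3]
L4 α=3/4: [487/4, 1309/8, 341/6]
→ [122, 164, 57]

(1,2) stack=L1,L2,L3,L5; from [0,0,0]:
+L1 (α=1/5) → [167/5, 9/5, 246/5]
+L2 (α=1/3) → [379/15, 186/5, 1132/15]
+L3 (α=7/8) → [1583/15, 137/5, 1867/120]
+L5 (α=1/2) → [2269/15, 1167/10, 32347/240]
= [151, 117, 135]


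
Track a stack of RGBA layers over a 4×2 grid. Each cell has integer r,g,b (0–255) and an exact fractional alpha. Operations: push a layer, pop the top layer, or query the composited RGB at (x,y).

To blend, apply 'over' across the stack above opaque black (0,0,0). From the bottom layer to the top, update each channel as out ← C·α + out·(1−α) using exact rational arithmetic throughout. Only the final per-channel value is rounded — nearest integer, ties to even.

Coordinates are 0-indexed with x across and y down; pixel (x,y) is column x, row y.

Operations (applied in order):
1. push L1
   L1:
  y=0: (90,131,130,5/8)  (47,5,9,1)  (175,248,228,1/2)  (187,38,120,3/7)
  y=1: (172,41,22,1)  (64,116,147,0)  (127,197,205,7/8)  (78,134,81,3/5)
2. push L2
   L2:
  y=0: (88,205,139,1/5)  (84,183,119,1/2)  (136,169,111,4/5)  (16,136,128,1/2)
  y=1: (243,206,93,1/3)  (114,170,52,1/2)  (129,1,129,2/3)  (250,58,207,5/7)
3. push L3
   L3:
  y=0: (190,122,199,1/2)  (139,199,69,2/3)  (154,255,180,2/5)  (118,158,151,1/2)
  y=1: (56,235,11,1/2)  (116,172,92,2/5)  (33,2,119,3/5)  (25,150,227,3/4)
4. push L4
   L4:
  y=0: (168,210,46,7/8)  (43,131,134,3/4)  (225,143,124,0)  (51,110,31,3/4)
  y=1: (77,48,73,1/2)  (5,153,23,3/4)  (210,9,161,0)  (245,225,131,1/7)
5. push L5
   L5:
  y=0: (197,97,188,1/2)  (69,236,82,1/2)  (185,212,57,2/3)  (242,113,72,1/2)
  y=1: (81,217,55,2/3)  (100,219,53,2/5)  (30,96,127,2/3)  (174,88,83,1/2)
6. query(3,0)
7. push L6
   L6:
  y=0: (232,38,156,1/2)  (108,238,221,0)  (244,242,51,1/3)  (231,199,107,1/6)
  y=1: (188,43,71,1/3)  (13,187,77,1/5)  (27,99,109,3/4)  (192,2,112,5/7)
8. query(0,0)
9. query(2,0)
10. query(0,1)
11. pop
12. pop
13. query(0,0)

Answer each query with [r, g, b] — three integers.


query (3,0) [L1,L2,L3,L4,L5] — begin 0,0,0
L1 α=3/7: [561/7, 114/7, 360/7]
L2 α=1/2: [673/14, 533/7, 628/7]
L3 α=1/2: [2325/28, 1639/14, 1685/14]
L4 α=3/4: [6609/112, 6259/56, 2987/56]
L5 α=1/2: [33713/224, 12587/112, 7019/112]
= [151, 112, 63]

query (0,0) [L1,L2,L3,L4,L5,L6] — begin 0,0,0
L1 α=5/8: [225/4, 655/8, 325/4]
L2 α=1/5: [313/5, 213/2, 464/5]
L3 α=1/2: [1263/10, 457/4, 1459/10]
L4 α=7/8: [13023/80, 6337/32, 4679/80]
L5 α=1/2: [28783/160, 9441/64, 19719/160]
L6 α=1/2: [65903/320, 11873/128, 44679/320]
= [206, 93, 140]

at x=2,y=0 over L1,L2,L3,L4,L5,L6:
L1 α=1/2: [175/2, 124, 114]
L2 α=4/5: [1263/10, 160, 558/5]
L3 α=2/5: [6869/50, 198, 3474/25]
L4 α=0: [6869/50, 198, 3474/25]
L5 α=2/3: [25369/150, 622/3, 2108/25]
L6 α=1/3: [43669/225, 1970/9, 5491/75]
rounded: [194, 219, 73]

at x=0,y=1 over L1,L2,L3,L4,L5,L6:
+L1 (α=1) → [172, 41, 22]
+L2 (α=1/3) → [587/3, 96, 137/3]
+L3 (α=1/2) → [755/6, 331/2, 85/3]
+L4 (α=1/2) → [1217/12, 427/4, 152/3]
+L5 (α=2/3) → [3161/36, 721/4, 482/9]
+L6 (α=1/3) → [6545/54, 269/2, 1603/27]
= [121, 134, 59]

query (0,0) [L1,L2,L3,L4] — begin 0,0,0
+L1 (α=5/8) → [225/4, 655/8, 325/4]
+L2 (α=1/5) → [313/5, 213/2, 464/5]
+L3 (α=1/2) → [1263/10, 457/4, 1459/10]
+L4 (α=7/8) → [13023/80, 6337/32, 4679/80]
= [163, 198, 58]


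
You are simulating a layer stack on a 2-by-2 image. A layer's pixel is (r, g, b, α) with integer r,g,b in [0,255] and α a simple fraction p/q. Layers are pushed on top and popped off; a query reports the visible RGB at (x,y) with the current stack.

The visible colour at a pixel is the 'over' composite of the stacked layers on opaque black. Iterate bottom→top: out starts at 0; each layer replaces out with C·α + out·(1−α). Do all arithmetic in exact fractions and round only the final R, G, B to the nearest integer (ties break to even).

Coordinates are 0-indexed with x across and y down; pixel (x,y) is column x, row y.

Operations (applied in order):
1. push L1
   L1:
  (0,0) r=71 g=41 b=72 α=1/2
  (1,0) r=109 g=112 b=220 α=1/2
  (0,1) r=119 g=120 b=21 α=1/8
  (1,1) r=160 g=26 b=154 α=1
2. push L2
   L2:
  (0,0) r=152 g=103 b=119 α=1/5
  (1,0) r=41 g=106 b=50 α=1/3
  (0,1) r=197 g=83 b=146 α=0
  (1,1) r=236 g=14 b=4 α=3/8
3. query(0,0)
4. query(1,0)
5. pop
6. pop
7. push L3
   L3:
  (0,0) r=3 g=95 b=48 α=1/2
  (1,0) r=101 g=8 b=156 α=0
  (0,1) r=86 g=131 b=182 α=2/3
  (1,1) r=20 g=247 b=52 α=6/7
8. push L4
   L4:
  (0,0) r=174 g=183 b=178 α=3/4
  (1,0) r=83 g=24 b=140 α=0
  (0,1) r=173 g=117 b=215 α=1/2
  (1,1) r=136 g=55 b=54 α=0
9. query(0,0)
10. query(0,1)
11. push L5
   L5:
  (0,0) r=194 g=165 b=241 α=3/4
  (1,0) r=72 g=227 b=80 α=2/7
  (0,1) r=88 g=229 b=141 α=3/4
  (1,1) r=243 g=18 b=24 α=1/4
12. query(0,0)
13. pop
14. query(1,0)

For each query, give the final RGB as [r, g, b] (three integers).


query (0,0) [L1,L2] — begin 0,0,0
after L1 α=1/2: [71/2, 41/2, 36]
after L2 α=1/5: [294/5, 37, 263/5]
rounded: [59, 37, 53]

query (1,0) [L1,L2] — begin 0,0,0
+L1 (α=1/2) → [109/2, 56, 110]
+L2 (α=1/3) → [50, 218/3, 90]
rounded: [50, 73, 90]

query (0,0) [L3,L4] — begin 0,0,0
L3 α=1/2: [3/2, 95/2, 24]
L4 α=3/4: [1047/8, 1193/8, 279/2]
= [131, 149, 140]

query (0,1) [L3,L4] — begin 0,0,0
+L3 (α=2/3) → [172/3, 262/3, 364/3]
+L4 (α=1/2) → [691/6, 613/6, 1009/6]
→ [115, 102, 168]

(0,0) stack=L3,L4,L5; from [0,0,0]:
after L3 α=1/2: [3/2, 95/2, 24]
after L4 α=3/4: [1047/8, 1193/8, 279/2]
after L5 α=3/4: [5703/32, 5153/32, 1725/8]
→ [178, 161, 216]

query (1,0) [L3,L4] — begin 0,0,0
+L3 (α=0) → [0, 0, 0]
+L4 (α=0) → [0, 0, 0]
= [0, 0, 0]


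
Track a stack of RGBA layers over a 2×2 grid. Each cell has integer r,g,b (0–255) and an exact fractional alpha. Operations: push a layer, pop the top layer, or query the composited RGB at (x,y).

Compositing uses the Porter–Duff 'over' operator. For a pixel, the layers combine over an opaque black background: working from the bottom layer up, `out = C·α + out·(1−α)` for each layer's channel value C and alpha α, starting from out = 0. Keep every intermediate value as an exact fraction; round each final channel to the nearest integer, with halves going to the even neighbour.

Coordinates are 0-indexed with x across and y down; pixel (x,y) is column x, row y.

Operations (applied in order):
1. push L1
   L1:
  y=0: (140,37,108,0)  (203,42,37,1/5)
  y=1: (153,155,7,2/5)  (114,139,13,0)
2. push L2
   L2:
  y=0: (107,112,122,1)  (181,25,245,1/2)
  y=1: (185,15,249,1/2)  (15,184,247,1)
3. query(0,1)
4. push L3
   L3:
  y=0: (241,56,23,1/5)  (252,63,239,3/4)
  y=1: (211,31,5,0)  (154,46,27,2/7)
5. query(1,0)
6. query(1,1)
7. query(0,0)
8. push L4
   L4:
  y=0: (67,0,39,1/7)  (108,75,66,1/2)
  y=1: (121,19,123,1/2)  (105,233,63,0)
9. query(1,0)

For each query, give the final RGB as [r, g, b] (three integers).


query (0,1) [L1,L2] — begin 0,0,0
L1 α=2/5: [306/5, 62, 14/5]
L2 α=1/2: [1231/10, 77/2, 1259/10]
rounded: [123, 38, 126]

at x=1,y=0 over L1,L2,L3:
L1 α=1/5: [203/5, 42/5, 37/5]
L2 α=1/2: [554/5, 167/10, 631/5]
L3 α=3/4: [2167/10, 2057/40, 1054/5]
→ [217, 51, 211]

query (1,1) [L1,L2,L3] — begin 0,0,0
+L1 (α=0) → [0, 0, 0]
+L2 (α=1) → [15, 184, 247]
+L3 (α=2/7) → [383/7, 1012/7, 1289/7]
rounded: [55, 145, 184]

(0,0) stack=L1,L2,L3; from [0,0,0]:
after L1 α=0: [0, 0, 0]
after L2 α=1: [107, 112, 122]
after L3 α=1/5: [669/5, 504/5, 511/5]
rounded: [134, 101, 102]

query (1,0) [L1,L2,L3,L4] — begin 0,0,0
after L1 α=1/5: [203/5, 42/5, 37/5]
after L2 α=1/2: [554/5, 167/10, 631/5]
after L3 α=3/4: [2167/10, 2057/40, 1054/5]
after L4 α=1/2: [3247/20, 5057/80, 692/5]
rounded: [162, 63, 138]


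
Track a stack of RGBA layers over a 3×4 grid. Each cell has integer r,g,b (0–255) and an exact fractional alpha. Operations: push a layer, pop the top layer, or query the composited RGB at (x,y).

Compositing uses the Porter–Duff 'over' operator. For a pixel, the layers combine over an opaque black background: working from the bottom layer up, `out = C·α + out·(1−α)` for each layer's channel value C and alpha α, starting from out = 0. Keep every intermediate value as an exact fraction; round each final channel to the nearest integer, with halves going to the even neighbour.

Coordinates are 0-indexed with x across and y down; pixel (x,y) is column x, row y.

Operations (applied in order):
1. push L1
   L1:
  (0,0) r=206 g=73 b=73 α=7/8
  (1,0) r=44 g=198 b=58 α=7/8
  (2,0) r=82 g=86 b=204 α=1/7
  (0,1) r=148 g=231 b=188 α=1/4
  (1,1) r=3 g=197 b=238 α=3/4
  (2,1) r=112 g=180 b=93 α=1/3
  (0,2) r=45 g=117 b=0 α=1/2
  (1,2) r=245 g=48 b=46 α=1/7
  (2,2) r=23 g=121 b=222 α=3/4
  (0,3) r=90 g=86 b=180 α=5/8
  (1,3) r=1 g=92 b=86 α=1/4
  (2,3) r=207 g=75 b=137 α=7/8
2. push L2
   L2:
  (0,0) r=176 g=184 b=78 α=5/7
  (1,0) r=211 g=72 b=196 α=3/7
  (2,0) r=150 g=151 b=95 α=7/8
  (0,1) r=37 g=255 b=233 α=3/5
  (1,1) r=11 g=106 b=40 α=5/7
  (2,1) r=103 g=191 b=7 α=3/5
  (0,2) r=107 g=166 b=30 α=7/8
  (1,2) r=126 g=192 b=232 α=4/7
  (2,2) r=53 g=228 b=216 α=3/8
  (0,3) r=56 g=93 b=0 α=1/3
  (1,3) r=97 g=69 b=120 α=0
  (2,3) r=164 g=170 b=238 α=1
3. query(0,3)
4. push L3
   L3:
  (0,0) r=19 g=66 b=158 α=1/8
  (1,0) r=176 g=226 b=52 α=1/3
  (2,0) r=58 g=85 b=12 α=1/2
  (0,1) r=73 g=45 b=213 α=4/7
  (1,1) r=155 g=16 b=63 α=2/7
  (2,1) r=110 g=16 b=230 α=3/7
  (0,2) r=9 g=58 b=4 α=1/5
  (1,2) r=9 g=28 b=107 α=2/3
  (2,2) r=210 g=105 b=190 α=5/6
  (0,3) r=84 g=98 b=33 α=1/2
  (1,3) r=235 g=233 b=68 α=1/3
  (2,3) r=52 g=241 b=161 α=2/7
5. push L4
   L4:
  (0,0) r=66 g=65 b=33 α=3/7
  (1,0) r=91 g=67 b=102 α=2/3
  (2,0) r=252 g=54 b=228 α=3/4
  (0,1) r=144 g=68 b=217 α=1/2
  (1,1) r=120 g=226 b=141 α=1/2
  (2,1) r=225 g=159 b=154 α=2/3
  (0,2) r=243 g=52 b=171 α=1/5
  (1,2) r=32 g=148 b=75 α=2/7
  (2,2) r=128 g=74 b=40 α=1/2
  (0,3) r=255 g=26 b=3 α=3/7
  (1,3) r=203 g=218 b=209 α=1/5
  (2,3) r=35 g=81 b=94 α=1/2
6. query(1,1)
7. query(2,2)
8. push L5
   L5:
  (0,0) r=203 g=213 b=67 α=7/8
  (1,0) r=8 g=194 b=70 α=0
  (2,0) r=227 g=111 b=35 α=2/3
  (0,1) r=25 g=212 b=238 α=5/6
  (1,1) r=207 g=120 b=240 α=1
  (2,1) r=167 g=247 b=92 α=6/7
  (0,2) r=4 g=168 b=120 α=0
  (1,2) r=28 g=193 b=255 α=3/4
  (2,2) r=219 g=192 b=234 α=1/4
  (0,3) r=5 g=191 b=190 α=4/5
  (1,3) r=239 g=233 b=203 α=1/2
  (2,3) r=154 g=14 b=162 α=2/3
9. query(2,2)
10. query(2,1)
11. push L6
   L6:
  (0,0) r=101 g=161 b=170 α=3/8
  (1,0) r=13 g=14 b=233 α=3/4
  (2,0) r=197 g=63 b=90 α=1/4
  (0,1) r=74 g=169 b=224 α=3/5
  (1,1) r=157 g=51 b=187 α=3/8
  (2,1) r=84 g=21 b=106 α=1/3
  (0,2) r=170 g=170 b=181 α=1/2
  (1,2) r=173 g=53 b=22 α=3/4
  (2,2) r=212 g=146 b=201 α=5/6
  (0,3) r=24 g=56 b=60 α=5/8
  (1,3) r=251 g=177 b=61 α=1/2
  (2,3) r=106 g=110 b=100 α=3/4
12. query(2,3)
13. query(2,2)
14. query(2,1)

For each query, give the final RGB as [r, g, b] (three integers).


query (0,3) [L1,L2] — begin 0,0,0
L1 α=5/8: [225/4, 215/4, 225/2]
L2 α=1/3: [337/6, 401/6, 75]
= [56, 67, 75]

at x=1,y=1 over L1,L2,L3,L4:
L1 α=3/4: [9/4, 591/4, 357/2]
L2 α=5/7: [17/2, 1651/14, 557/7]
L3 α=2/7: [705/14, 8703/98, 3667/49]
L4 α=1/2: [2385/28, 30851/196, 5288/49]
rounded: [85, 157, 108]

at x=2,y=2 over L1,L2,L3,L4:
+L1 (α=3/4) → [69/4, 363/4, 333/2]
+L2 (α=3/8) → [981/32, 4551/32, 2961/16]
+L3 (α=5/6) → [11527/64, 7117/64, 18161/96]
+L4 (α=1/2) → [19719/128, 11853/128, 22001/192]
→ [154, 93, 115]

(2,2) stack=L1,L2,L3,L4,L5; from [0,0,0]:
+L1 (α=3/4) → [69/4, 363/4, 333/2]
+L2 (α=3/8) → [981/32, 4551/32, 2961/16]
+L3 (α=5/6) → [11527/64, 7117/64, 18161/96]
+L4 (α=1/2) → [19719/128, 11853/128, 22001/192]
+L5 (α=1/4) → [87189/512, 60135/512, 36977/256]
rounded: [170, 117, 144]

at x=2,y=1 over L1,L2,L3,L4,L5:
+L1 (α=1/3) → [112/3, 60, 31]
+L2 (α=3/5) → [1151/15, 693/5, 83/5]
+L3 (α=3/7) → [9554/105, 3012/35, 3782/35]
+L4 (α=2/3) → [56804/315, 4714/35, 4854/35]
+L5 (α=6/7) → [372434/2205, 56584/245, 24174/245]
rounded: [169, 231, 99]

at x=2,y=3 over L1,L2,L3,L4,L5,L6:
L1 α=7/8: [1449/8, 525/8, 959/8]
L2 α=1: [164, 170, 238]
L3 α=2/7: [132, 1332/7, 216]
L4 α=1/2: [167/2, 1899/14, 155]
L5 α=2/3: [261/2, 2291/42, 479/3]
L6 α=3/4: [897/8, 16151/168, 1379/12]
→ [112, 96, 115]

query (2,2) [L1,L2,L3,L4,L5,L6] — begin 0,0,0
after L1 α=3/4: [69/4, 363/4, 333/2]
after L2 α=3/8: [981/32, 4551/32, 2961/16]
after L3 α=5/6: [11527/64, 7117/64, 18161/96]
after L4 α=1/2: [19719/128, 11853/128, 22001/192]
after L5 α=1/4: [87189/512, 60135/512, 36977/256]
after L6 α=5/6: [629909/3072, 433895/3072, 294257/1536]
→ [205, 141, 192]

at x=2,y=1 over L1,L2,L3,L4,L5,L6:
+L1 (α=1/3) → [112/3, 60, 31]
+L2 (α=3/5) → [1151/15, 693/5, 83/5]
+L3 (α=3/7) → [9554/105, 3012/35, 3782/35]
+L4 (α=2/3) → [56804/315, 4714/35, 4854/35]
+L5 (α=6/7) → [372434/2205, 56584/245, 24174/245]
+L6 (α=1/3) → [930088/6615, 118313/735, 74318/735]
= [141, 161, 101]


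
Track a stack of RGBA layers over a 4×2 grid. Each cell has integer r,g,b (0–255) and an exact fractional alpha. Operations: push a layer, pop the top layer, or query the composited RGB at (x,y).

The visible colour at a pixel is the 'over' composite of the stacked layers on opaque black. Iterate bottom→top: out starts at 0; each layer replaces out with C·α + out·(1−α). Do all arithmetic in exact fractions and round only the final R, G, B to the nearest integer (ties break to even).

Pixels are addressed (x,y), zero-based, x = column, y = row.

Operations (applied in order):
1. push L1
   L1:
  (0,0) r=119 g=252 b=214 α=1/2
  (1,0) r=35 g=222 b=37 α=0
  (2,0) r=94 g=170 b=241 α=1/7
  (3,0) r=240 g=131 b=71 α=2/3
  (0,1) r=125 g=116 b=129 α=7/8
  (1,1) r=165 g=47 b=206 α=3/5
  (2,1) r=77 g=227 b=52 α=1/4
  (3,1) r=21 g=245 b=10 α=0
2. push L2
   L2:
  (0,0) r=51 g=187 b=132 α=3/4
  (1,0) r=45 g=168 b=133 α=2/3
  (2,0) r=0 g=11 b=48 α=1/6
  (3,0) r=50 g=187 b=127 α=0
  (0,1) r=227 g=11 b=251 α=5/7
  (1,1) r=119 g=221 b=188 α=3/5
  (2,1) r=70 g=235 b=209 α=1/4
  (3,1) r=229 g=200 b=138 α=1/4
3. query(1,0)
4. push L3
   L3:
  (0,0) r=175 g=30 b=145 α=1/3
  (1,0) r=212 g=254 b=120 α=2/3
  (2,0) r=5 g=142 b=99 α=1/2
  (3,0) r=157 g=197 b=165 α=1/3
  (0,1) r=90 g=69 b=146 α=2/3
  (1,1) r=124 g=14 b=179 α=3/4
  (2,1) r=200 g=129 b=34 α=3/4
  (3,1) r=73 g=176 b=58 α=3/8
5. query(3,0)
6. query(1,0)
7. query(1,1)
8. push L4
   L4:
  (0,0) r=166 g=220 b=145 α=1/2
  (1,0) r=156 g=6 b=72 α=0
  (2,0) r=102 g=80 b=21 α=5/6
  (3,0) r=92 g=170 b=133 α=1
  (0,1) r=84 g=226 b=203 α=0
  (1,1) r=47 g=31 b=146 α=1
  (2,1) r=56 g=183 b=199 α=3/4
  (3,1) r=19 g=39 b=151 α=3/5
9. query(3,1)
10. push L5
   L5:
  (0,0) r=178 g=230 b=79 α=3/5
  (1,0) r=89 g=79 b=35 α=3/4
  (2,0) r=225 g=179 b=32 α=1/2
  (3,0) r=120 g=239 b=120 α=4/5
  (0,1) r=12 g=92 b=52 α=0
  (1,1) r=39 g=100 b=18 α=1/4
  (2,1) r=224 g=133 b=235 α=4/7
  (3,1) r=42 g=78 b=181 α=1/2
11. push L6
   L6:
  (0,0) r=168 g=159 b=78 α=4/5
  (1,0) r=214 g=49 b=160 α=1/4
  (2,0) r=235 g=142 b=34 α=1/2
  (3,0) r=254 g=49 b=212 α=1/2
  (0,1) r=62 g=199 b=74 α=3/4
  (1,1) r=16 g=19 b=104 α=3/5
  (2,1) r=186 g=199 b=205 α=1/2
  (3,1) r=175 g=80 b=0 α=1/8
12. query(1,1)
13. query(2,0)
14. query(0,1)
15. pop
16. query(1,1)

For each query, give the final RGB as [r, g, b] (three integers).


at x=1,y=0 over L1,L2:
L1 α=0: [0, 0, 0]
L2 α=2/3: [30, 112, 266/3]
rounded: [30, 112, 89]

(3,0) stack=L1,L2,L3; from [0,0,0]:
L1 α=2/3: [160, 262/3, 142/3]
L2 α=0: [160, 262/3, 142/3]
L3 α=1/3: [159, 1115/9, 779/9]
→ [159, 124, 87]

at x=1,y=0 over L1,L2,L3:
+L1 (α=0) → [0, 0, 0]
+L2 (α=2/3) → [30, 112, 266/3]
+L3 (α=2/3) → [454/3, 620/3, 986/9]
→ [151, 207, 110]

query (1,1) [L1,L2,L3] — begin 0,0,0
L1 α=3/5: [99, 141/5, 618/5]
L2 α=3/5: [111, 3597/25, 4056/25]
L3 α=3/4: [483/4, 4647/100, 17481/100]
rounded: [121, 46, 175]

query (3,1) [L1,L2,L3,L4] — begin 0,0,0
L1 α=0: [0, 0, 0]
L2 α=1/4: [229/4, 50, 69/2]
L3 α=3/8: [2021/32, 389/4, 693/16]
L4 α=3/5: [2933/80, 623/10, 4317/40]
rounded: [37, 62, 108]

(1,1) stack=L1,L2,L3,L4,L5,L6; from [0,0,0]:
L1 α=3/5: [99, 141/5, 618/5]
L2 α=3/5: [111, 3597/25, 4056/25]
L3 α=3/4: [483/4, 4647/100, 17481/100]
L4 α=1: [47, 31, 146]
L5 α=1/4: [45, 193/4, 114]
L6 α=3/5: [138/5, 307/10, 108]
= [28, 31, 108]

at x=2,y=0 over L1,L2,L3,L4,L5,L6:
L1 α=1/7: [94/7, 170/7, 241/7]
L2 α=1/6: [235/21, 309/14, 1541/42]
L3 α=1/2: [170/21, 2297/28, 5699/84]
L4 α=5/6: [5440/63, 4499/56, 14519/504]
L5 α=1/2: [19615/126, 14523/112, 30647/1008]
L6 α=1/2: [49225/252, 30427/224, 64919/2016]
→ [195, 136, 32]

at x=0,y=1 over L1,L2,L3,L4,L5,L6:
after L1 α=7/8: [875/8, 203/2, 903/8]
after L2 α=5/7: [5415/28, 258/7, 5923/28]
after L3 α=2/3: [3485/28, 408/7, 14099/84]
after L4 α=0: [3485/28, 408/7, 14099/84]
after L5 α=0: [3485/28, 408/7, 14099/84]
after L6 α=3/4: [8693/112, 4587/28, 32747/336]
→ [78, 164, 97]

query (1,1) [L1,L2,L3,L4,L5] — begin 0,0,0
L1 α=3/5: [99, 141/5, 618/5]
L2 α=3/5: [111, 3597/25, 4056/25]
L3 α=3/4: [483/4, 4647/100, 17481/100]
L4 α=1: [47, 31, 146]
L5 α=1/4: [45, 193/4, 114]
= [45, 48, 114]


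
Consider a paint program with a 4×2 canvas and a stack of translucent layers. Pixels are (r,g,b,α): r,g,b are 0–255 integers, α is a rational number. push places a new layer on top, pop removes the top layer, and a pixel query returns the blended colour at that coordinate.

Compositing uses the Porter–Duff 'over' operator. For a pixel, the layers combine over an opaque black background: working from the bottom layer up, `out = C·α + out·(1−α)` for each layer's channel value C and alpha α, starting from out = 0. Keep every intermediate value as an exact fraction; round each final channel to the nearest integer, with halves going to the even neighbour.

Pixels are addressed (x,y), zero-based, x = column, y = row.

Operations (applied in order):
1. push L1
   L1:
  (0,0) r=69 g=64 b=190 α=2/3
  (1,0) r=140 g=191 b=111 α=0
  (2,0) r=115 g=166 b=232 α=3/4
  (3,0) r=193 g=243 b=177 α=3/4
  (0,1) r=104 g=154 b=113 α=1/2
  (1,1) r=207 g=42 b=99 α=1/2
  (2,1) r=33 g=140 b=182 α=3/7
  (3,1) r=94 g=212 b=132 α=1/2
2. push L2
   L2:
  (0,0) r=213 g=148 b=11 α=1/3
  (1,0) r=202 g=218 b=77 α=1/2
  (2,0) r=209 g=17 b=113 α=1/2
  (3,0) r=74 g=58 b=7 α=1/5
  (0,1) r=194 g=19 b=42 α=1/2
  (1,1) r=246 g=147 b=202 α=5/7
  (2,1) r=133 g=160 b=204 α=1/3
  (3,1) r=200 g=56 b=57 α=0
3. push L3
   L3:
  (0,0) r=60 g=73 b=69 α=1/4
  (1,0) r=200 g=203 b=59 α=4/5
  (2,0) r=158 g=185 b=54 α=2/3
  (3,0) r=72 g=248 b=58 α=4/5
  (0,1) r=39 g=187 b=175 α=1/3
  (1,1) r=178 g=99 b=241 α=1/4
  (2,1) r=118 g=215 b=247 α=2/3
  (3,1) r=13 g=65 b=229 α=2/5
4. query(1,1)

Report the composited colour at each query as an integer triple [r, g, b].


at x=1,y=1 over L1,L2,L3:
L1 α=1/2: [207/2, 21, 99/2]
L2 α=5/7: [1437/7, 111, 1109/7]
L3 α=1/4: [5557/28, 108, 2507/14]
rounded: [198, 108, 179]


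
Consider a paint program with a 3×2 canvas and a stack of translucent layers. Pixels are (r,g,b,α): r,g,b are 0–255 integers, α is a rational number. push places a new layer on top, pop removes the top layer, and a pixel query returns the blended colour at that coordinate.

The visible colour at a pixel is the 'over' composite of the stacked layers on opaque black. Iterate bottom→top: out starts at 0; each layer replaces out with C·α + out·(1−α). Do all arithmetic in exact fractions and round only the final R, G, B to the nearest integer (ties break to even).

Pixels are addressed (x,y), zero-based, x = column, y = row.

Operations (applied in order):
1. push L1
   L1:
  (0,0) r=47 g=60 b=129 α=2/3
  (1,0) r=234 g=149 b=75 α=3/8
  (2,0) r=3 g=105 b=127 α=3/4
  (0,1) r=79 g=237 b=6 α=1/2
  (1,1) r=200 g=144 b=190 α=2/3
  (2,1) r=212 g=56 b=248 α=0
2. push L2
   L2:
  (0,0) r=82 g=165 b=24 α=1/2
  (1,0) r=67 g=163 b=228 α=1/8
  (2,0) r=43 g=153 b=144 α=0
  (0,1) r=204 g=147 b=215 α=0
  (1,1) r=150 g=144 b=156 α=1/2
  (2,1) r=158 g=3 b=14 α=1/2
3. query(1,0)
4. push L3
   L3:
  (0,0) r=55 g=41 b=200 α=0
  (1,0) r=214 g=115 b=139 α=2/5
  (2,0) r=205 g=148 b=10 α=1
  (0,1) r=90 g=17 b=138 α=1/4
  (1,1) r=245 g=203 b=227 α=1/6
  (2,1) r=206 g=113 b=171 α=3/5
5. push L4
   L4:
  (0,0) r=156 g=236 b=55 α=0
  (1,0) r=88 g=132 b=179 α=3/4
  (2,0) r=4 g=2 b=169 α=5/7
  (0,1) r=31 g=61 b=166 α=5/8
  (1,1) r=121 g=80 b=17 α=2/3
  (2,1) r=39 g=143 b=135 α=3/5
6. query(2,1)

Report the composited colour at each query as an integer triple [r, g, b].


(1,0) stack=L1,L2; from [0,0,0]:
+L1 (α=3/8) → [351/4, 447/8, 225/8]
+L2 (α=1/8) → [2725/32, 4433/64, 3399/64]
= [85, 69, 53]

query (2,1) [L1,L2,L3,L4] — begin 0,0,0
L1 α=0: [0, 0, 0]
L2 α=1/2: [79, 3/2, 7]
L3 α=3/5: [776/5, 342/5, 527/5]
L4 α=3/5: [2137/25, 2829/25, 3079/25]
= [85, 113, 123]


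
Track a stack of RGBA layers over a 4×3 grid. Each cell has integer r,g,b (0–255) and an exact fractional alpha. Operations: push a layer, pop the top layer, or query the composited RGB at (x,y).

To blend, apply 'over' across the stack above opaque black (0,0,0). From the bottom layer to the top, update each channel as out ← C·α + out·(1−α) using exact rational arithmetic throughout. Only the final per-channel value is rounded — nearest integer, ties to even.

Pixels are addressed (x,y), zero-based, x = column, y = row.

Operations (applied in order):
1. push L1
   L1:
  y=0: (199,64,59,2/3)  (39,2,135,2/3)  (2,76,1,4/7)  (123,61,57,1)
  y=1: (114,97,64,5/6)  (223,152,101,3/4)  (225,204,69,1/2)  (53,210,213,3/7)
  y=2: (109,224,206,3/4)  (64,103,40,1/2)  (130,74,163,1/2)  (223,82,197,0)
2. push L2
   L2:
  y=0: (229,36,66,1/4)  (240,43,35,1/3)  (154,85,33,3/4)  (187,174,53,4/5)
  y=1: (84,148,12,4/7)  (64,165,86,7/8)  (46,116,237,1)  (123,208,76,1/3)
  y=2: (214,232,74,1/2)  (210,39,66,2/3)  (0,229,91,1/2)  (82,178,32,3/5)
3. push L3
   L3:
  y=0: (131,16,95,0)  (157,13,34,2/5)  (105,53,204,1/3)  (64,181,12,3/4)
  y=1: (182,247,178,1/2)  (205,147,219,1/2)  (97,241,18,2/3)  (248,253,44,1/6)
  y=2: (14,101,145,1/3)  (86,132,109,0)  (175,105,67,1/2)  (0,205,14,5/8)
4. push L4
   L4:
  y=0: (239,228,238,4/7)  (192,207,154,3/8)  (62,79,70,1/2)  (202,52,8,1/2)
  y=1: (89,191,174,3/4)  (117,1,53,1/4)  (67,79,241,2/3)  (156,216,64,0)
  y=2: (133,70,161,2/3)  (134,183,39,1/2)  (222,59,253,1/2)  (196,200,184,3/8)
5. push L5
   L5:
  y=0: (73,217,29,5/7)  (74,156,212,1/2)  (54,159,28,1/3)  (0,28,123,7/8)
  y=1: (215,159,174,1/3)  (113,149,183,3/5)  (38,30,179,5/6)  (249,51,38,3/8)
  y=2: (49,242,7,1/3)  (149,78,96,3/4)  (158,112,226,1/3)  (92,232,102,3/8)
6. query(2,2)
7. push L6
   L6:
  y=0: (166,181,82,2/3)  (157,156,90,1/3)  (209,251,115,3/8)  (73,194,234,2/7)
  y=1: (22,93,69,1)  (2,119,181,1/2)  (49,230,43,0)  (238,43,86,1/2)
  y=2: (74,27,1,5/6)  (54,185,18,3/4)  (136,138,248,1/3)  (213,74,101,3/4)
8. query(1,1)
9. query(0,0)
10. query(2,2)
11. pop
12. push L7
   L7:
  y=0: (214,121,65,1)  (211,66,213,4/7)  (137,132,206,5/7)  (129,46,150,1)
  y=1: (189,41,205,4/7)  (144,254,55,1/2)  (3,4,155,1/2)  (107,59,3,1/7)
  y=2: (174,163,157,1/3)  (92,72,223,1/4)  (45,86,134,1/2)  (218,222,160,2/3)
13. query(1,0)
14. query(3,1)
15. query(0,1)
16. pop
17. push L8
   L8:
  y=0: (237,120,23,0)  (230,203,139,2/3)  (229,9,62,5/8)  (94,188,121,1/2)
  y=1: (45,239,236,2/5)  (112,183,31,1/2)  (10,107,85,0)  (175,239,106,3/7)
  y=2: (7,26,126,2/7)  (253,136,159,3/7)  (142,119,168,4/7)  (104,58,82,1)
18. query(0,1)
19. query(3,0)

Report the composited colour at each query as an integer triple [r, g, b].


at x=2,y=2 over L1,L2,L3,L4,L5:
L1 α=1/2: [65, 37, 163/2]
L2 α=1/2: [65/2, 133, 345/4]
L3 α=1/2: [415/4, 119, 613/8]
L4 α=1/2: [1303/8, 89, 2637/16]
L5 α=1/3: [645/4, 290/3, 4445/24]
= [161, 97, 185]

(1,1) stack=L1,L2,L3,L4,L5,L6; from [0,0,0]:
+L1 (α=3/4) → [669/4, 114, 303/4]
+L2 (α=7/8) → [2461/32, 1269/8, 2711/32]
+L3 (α=1/2) → [9021/64, 2445/16, 9719/64]
+L4 (α=1/4) → [34551/256, 7351/64, 32549/256]
+L5 (α=3/5) → [77943/640, 4331/32, 102821/640]
+L6 (α=1/2) → [79223/1280, 8139/64, 218661/1280]
→ [62, 127, 171]

at x=0,y=0 over L1,L2,L3,L4,L5,L6:
L1 α=2/3: [398/3, 128/3, 118/3]
L2 α=1/4: [627/4, 41, 46]
L3 α=0: [627/4, 41, 46]
L4 α=4/7: [815/4, 1035/7, 1090/7]
L5 α=5/7: [1545/14, 9665/49, 3195/49]
L6 α=2/3: [6193/42, 27403/147, 11231/147]
= [147, 186, 76]

at x=2,y=2 over L1,L2,L3,L4,L5,L6:
+L1 (α=1/2) → [65, 37, 163/2]
+L2 (α=1/2) → [65/2, 133, 345/4]
+L3 (α=1/2) → [415/4, 119, 613/8]
+L4 (α=1/2) → [1303/8, 89, 2637/16]
+L5 (α=1/3) → [645/4, 290/3, 4445/24]
+L6 (α=1/3) → [917/6, 994/9, 7421/36]
rounded: [153, 110, 206]

at x=1,y=0 over L1,L2,L3,L4,L5,L7:
L1 α=2/3: [26, 4/3, 90]
L2 α=1/3: [292/3, 137/9, 215/3]
L3 α=2/5: [606/5, 43/3, 283/5]
L4 α=3/8: [591/4, 1039/12, 745/8]
L5 α=1/2: [887/8, 2911/24, 2441/16]
L7 α=4/7: [9413/56, 5023/56, 20955/112]
= [168, 90, 187]

query (3,1) [L1,L2,L3,L4,L5,L7] — begin 0,0,0
+L1 (α=3/7) → [159/7, 90, 639/7]
+L2 (α=1/3) → [393/7, 388/3, 1810/21]
+L3 (α=1/6) → [3701/42, 2699/18, 4987/63]
+L4 (α=0) → [3701/42, 2699/18, 4987/63]
+L5 (α=3/8) → [49879/336, 16249/144, 32117/504]
+L7 (α=1/7) → [55871/392, 17665/168, 32369/588]
= [143, 105, 55]

(0,1) stack=L1,L2,L3,L4,L5,L7; from [0,0,0]:
after L1 α=5/6: [95, 485/6, 160/3]
after L2 α=4/7: [621/7, 1669/14, 208/7]
after L3 α=1/2: [1895/14, 5127/28, 727/7]
after L4 α=3/4: [5633/56, 21171/112, 4381/28]
after L5 α=1/3: [11653/84, 10025/56, 6817/42]
after L7 α=4/7: [32821/196, 39259/392, 18297/98]
rounded: [167, 100, 187]

query (0,1) [L1,L2,L3,L4,L5,L8] — begin 0,0,0
after L1 α=5/6: [95, 485/6, 160/3]
after L2 α=4/7: [621/7, 1669/14, 208/7]
after L3 α=1/2: [1895/14, 5127/28, 727/7]
after L4 α=3/4: [5633/56, 21171/112, 4381/28]
after L5 α=1/3: [11653/84, 10025/56, 6817/42]
after L8 α=2/5: [14173/140, 56843/280, 2685/14]
→ [101, 203, 192]

query (3,0) [L1,L2,L3,L4,L5,L8] — begin 0,0,0
+L1 (α=1) → [123, 61, 57]
+L2 (α=4/5) → [871/5, 757/5, 269/5]
+L3 (α=3/4) → [1831/20, 868/5, 449/20]
+L4 (α=1/2) → [5871/40, 564/5, 609/40]
+L5 (α=7/8) → [5871/320, 193/5, 35049/320]
+L8 (α=1/2) → [35951/640, 1133/10, 73769/640]
= [56, 113, 115]
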